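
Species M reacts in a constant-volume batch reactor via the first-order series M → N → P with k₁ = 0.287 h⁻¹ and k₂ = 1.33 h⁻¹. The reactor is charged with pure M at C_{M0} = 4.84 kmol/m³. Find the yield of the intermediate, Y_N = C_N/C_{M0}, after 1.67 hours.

0.141

The intermediate concentration in a first-order A→B→C sequence is C_N = k₁C_{M0}(e^(−k₁t) − e^(−k₂t))/(k₂−k₁).
e^(−k₁t) = e^(−0.287×1.67) = e^(−0.4793) = 0.6192; e^(−k₂t) = e^(−2.221) = 0.1085.
C_N = 0.287×4.84/(1.33−0.287) × (0.6192−0.1085) = 1.332×0.5107 = 0.6802 kmol/m³.
Y_N = C_N/C_{M0} = 0.6802/4.84 = 0.141.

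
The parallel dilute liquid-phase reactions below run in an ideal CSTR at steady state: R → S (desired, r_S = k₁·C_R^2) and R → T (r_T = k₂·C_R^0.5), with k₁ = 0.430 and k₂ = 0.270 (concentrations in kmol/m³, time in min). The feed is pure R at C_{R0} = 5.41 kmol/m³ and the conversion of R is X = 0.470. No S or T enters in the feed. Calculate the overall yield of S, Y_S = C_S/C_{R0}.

0.416

Exit C_R = C_{R0}(1−X) = 5.41×0.530 = 2.867 kmol/m³.
A CSTR operates uniformly at the exit composition, giving r_S = 3.535 and r_T = 0.4572 (each k·C_R^n at C_R = 2.867).
Fraction of consumed R going to S: r_S/(r_S+r_T) = 0.8855.
C_S = 0.8855·C_{R0}·X = 0.8855×5.41×0.470 = 2.25 kmol/m³; Y_S = C_S/C_{R0} = 0.416.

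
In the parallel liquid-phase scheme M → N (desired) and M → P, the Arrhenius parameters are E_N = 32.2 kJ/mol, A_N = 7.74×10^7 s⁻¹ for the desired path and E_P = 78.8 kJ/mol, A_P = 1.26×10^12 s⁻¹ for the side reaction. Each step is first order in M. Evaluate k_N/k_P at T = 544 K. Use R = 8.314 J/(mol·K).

1.83

With equal orders, S_{N/P} = k_N/k_P = (A_N/A_P)·exp[(E_P−E_N)/(RT)].
(E_P−E_N)/(RT) = (78.8−32.2)×10³/(8.314×544) = 46600/4523 = 10.30.
k_N/k_P = (7.74×10^7/1.26×10^12)·exp(10.30) = 6.143×10^-5 × 29831 = 1.83.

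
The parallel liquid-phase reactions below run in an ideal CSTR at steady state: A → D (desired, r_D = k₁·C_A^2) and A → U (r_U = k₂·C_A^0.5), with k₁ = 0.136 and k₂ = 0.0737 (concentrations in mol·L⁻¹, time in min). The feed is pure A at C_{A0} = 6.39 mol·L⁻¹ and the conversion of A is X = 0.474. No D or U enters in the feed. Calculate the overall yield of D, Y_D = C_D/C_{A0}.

Exit C_A = C_{A0}(1−X) = 6.39×0.526 = 3.361 mol·L⁻¹.
A CSTR operates uniformly at the exit composition, giving r_D = 1.536 and r_U = 0.1351 (each k·C_A^n at C_A = 3.361).
Fraction of consumed A going to D: r_D/(r_D+r_U) = 0.9192.
C_D = 0.9192·C_{A0}·X = 0.9192×6.39×0.474 = 2.78 mol·L⁻¹; Y_D = C_D/C_{A0} = 0.436.

0.436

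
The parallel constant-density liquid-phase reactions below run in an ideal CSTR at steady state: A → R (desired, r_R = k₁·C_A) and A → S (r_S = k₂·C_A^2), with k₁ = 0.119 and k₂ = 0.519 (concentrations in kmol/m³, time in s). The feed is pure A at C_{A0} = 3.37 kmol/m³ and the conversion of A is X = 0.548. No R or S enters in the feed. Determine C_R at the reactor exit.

0.242 kmol/m³

Exit C_A = C_{A0}(1−X) = 3.37×0.452 = 1.523 kmol/m³.
In a CSTR the entire volume is at exit conditions, so r_R = 0.119×1.523 = 0.1813 and r_S = 0.519×1.523^2 = 1.204.
Fraction of consumed A going to R: r_R/(r_R+r_S) = 0.1308.
C_R = 0.1308·C_{A0}·X = 0.1308×3.37×0.548 = 0.242 kmol/m³.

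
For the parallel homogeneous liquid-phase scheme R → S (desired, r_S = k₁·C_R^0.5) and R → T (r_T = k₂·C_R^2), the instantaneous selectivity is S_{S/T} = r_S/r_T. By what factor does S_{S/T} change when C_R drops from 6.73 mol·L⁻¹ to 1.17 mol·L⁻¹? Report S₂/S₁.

13.8

S_{S/T} = (k₁/k₂)·C_R^-1.5, so S₂/S₁ = (C_{R,2}/C_{R,1})^-1.5.
= (1.17/6.73)^(-1.5) = (0.1738)^(-1.5) = 13.8.
Selectivity toward S rises as C_R falls — low-concentration operation is favoured.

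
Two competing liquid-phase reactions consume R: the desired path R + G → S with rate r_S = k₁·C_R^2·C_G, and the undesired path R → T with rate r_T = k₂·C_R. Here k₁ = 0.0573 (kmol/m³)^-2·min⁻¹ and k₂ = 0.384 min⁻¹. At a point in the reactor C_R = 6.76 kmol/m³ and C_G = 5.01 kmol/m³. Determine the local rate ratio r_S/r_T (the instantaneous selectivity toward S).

S_{S/T} = r_S/r_T = (k₁·C_R^2·C_G)/(k₂·C_R) = (k₁/k₂)·C_R·C_G.
= (0.0573×6.760^2×5.010) / (0.384×6.760) = 13.12/2.596 = 5.05.
Since the desired path is higher order in R, keeping C_R high (PFR or concentrated feed) favours S.

5.05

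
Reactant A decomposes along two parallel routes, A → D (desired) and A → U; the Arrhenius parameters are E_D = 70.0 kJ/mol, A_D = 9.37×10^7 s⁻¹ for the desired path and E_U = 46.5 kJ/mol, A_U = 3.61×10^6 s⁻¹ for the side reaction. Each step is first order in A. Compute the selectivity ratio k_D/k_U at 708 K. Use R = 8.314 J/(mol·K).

0.479

k_D/k_U = (A_D/A_U)·exp[−(E_D−E_U)/(RT)] = (A_D/A_U)·exp[(E_U−E_D)/(RT)].
(E_U−E_D)/(RT) = (46.5−70.0)×10³/(8.314×708) = -23500/5886 = -3.992.
k_D/k_U = (9.37×10^7/3.61×10^6)·exp(-3.992) = 25.96 × 0.01846 = 0.479.
Since E_D > E_U, raising the temperature improves selectivity toward D.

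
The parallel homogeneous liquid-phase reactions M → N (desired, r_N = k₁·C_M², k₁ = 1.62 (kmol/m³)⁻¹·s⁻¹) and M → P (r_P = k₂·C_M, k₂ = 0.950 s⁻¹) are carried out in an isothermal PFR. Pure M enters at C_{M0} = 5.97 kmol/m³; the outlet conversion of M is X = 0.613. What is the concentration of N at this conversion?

C_M = C_{M0}(1−X) = 2.310 kmol/m³.
Along a PFR/batch, dC_P/dC_M = −r_P/(r_N+r_P) = −k₂/(k₂+k₁·C_M).
Integrating from C_{M0} to C_M: C_P = (0.950/1.62)·ln[(0.950+1.62·5.97)/(0.950+1.62·2.31)] = 0.5864·ln(10.62/4.693) = 0.4790 kmol/m³.
Then C_N = (C_{M0}−C_M) − C_P = 3.660 − 0.4790 = 3.181 kmol/m³.

3.18 kmol/m³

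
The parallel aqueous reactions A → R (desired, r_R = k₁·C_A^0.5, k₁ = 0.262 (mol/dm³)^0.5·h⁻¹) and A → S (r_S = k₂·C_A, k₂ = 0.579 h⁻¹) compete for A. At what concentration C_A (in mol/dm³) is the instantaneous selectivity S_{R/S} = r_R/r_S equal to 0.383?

S_{R/S} = (k₁/k₂)·C_A^-0.5 ⇒ C_A = (S·k₂/k₁)^(-2).
= (0.383×0.579/0.262)^(-2) = (0.8464)^(-2) = 1.40 mol/dm³.

1.40 mol/dm³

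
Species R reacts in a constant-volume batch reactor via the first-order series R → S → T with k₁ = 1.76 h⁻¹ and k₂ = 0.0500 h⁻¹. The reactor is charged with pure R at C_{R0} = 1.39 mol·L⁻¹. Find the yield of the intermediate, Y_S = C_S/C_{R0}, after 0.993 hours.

For first-order series with pure R initially, C_S(t) = k₁C_{R0}/(k₂−k₁)·(e^(−k₁t) − e^(−k₂t)).
e^(−k₁t) = e^(−1.76×0.993) = e^(−1.748) = 0.1742; e^(−k₂t) = e^(−0.04965) = 0.9516.
C_S = 1.76×1.39/(0.0500−1.76) × (0.1742−0.9516) = (-1.431)×(-0.7774) = 1.112 mol·L⁻¹.
Y_S = C_S/C_{R0} = 1.112/1.39 = 0.800.

0.800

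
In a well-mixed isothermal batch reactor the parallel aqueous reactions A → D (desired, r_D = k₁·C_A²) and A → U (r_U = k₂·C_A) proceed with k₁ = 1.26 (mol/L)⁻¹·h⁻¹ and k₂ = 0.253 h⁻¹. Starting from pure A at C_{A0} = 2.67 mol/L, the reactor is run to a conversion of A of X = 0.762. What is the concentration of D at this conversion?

1.79 mol/L

C_A = C_{A0}(1−X) = 0.6355 mol/L.
Along a PFR/batch, dC_U/dC_A = −r_U/(r_D+r_U) = −k₂/(k₂+k₁·C_A).
Integrating from C_{A0} to C_A: C_U = (0.253/1.26)·ln[(0.253+1.26·2.67)/(0.253+1.26·0.635)] = 0.2008·ln(3.617/1.054) = 0.2477 mol/L.
Then C_D = (C_{A0}−C_A) − C_U = 2.035 − 0.2477 = 1.787 mol/L.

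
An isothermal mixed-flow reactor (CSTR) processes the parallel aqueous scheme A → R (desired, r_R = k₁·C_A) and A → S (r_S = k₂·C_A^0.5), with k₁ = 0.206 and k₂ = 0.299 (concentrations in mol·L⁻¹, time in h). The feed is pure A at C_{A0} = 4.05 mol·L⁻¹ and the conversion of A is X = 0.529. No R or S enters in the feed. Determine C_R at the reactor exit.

1.04 mol·L⁻¹

Exit C_A = C_{A0}(1−X) = 4.05×0.471 = 1.908 mol·L⁻¹.
In a CSTR the entire volume is at exit conditions, so r_R = 0.206×1.908 = 0.3930 and r_S = 0.299×1.908^0.5 = 0.4130.
Fraction of consumed A going to R: r_R/(r_R+r_S) = 0.4876.
C_R = 0.4876·C_{A0}·X = 0.4876×4.05×0.529 = 1.04 mol·L⁻¹.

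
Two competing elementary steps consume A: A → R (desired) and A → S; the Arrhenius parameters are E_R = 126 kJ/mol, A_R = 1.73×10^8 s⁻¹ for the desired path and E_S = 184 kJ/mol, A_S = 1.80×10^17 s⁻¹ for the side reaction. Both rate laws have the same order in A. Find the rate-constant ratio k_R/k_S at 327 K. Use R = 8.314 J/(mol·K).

k_R/k_S = (A_R/A_S)·exp[−(E_R−E_S)/(RT)] = (A_R/A_S)·exp[(E_S−E_R)/(RT)].
(E_S−E_R)/(RT) = (184−126)×10³/(8.314×327) = 58000/2719 = 21.33.
k_R/k_S = (1.73×10^8/1.80×10^17)·exp(21.33) = 9.611×10^-10 × 1.842×10^9 = 1.77.
Since E_R < E_S, lowering the temperature improves selectivity toward R.

1.77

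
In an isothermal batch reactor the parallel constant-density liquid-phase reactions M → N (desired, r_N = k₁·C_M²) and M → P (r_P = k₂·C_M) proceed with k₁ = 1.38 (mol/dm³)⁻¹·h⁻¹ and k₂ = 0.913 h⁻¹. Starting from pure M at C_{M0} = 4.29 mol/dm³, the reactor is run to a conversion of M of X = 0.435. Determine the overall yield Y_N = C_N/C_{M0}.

C_M = C_{M0}(1−X) = 2.424 mol/dm³.
Along a PFR/batch, dC_P/dC_M = −r_P/(r_N+r_P) = −k₂/(k₂+k₁·C_M).
Integrating from C_{M0} to C_M: C_P = (0.913/1.38)·ln[(0.913+1.38·4.29)/(0.913+1.38·2.42)] = 0.6616·ln(6.833/4.258) = 0.3129 mol/dm³.
Then C_N = (C_{M0}−C_M) − C_P = 1.866 − 0.3129 = 1.553 mol/dm³.
Y_N = C_N/C_{M0} = 1.553/4.29 = 0.362.

0.362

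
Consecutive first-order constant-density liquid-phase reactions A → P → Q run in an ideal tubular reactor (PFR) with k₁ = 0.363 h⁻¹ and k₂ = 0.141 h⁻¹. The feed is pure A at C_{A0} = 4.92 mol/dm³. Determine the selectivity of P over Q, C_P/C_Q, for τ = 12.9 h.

0.338

For first-order series with pure A initially, C_P(τ) = k₁C_{A0}/(k₂−k₁)·(e^(−k₁τ) − e^(−k₂τ)).
e^(−k₁τ) = e^(−0.363×12.9) = e^(−4.683) = 0.009254; e^(−k₂τ) = e^(−1.819) = 0.1622.
C_P = 0.363×4.92/(0.141−0.363) × (0.009254−0.1622) = (-8.045)×(-0.1530) = 1.230 mol/dm³.
C_A = C_{A0}e^(−k₁τ) = 0.04553 mol/dm³, so C_Q = C_{A0}−C_A−C_P = 3.644 mol/dm³; C_P/C_Q = 0.338.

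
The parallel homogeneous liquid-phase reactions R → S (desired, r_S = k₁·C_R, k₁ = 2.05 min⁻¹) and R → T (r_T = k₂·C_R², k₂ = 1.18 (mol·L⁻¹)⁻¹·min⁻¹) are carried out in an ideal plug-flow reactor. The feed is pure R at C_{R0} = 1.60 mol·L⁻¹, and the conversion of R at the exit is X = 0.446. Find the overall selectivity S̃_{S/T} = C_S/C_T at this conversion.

1.41

C_R = C_{R0}(1−X) = 0.8864 mol·L⁻¹.
Along a PFR/batch, dC_S/dC_R = −r_S/(r_S+r_T) = −k₁/(k₁+k₂·C_R).
Integrating from C_{R0} to C_R: C_S = (2.05/1.18)·ln[(2.05+1.18·1.60)/(2.05+1.18·0.886)] = 1.737·ln(3.938/3.096) = 0.4180 mol·L⁻¹.
C_T = (C_{R0}−C_R)−C_S = 0.2956 mol·L⁻¹; S̃_{S/T} = 0.4180/0.2956 = 1.41.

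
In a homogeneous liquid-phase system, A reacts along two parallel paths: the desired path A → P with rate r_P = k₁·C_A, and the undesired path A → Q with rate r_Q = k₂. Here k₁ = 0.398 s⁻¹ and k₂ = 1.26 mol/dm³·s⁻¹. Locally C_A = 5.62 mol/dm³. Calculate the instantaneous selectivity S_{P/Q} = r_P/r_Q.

1.78

S_{P/Q} = r_P/r_Q = (k₁·C_A)/(k₂) = (k₁/k₂)·C_A.
= (0.398×5.620) / (1.26) = 2.237/1.260 = 1.78.
Since the desired path is higher order in A, keeping C_A high (PFR or concentrated feed) favours P.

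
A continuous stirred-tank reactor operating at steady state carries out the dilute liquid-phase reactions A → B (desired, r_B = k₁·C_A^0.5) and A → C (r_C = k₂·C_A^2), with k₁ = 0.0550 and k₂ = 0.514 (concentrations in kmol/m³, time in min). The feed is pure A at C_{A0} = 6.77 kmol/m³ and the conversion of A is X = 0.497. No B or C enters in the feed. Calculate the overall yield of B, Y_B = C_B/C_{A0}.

0.00832

Exit C_A = C_{A0}(1−X) = 6.77×0.503 = 3.405 kmol/m³.
Rates in a CSTR are evaluated at the outlet concentration: r_B = 0.0550×3.405^0.5 = 0.1015, r_C = 0.514×3.405^2 = 5.960.
Fraction of consumed A going to B: r_B/(r_B+r_C) = 0.01674.
C_B = 0.01674·C_{A0}·X = 0.01674×6.77×0.497 = 0.0563 kmol/m³; Y_B = C_B/C_{A0} = 0.00832.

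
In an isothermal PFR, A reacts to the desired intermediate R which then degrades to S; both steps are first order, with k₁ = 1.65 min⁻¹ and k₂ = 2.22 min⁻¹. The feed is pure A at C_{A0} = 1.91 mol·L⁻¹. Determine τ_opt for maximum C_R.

0.521 min

The intermediate peaks when r₁ = r₂, i.e. k₁e^(−k₁τ) = k₂e^(−k₂τ), giving τ_opt = ln(k₂/k₁)/(k₂−k₁).
= ln(2.22/1.65)/(2.22−1.65) = ln(1.345)/0.5700 = 0.2967/0.5700 = 0.521 min.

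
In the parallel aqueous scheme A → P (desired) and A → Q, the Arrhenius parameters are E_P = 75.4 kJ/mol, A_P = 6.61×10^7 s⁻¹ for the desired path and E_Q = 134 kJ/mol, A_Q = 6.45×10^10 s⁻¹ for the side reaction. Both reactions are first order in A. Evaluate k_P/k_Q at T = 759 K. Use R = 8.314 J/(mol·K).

With equal orders, S_{P/Q} = k_P/k_Q = (A_P/A_Q)·exp[(E_Q−E_P)/(RT)].
(E_Q−E_P)/(RT) = (134−75.4)×10³/(8.314×759) = 58600/6310 = 9.286.
k_P/k_Q = (6.61×10^7/6.45×10^10)·exp(9.286) = 0.001025 × 10790 = 11.1.

11.1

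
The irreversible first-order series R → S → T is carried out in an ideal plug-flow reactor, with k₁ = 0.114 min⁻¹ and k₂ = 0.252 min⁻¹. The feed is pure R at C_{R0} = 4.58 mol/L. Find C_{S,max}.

At the optimum, C_{S,max}/C_{R0} = (k₁/k₂)^[k₂/(k₂−k₁)].
= (0.114/0.252)^(0.252/(0.252−0.114)) = (0.4524)^(1.826) = 0.2349.
C_{S,max} = 0.2349×4.58 = 1.08 mol/L.

1.08 mol/L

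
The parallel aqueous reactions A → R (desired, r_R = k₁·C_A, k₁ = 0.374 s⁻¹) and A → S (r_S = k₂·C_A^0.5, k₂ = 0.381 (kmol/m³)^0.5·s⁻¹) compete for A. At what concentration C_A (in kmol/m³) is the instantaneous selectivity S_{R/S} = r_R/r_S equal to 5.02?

S_{R/S} = (k₁/k₂)·C_A^0.5 ⇒ C_A = (S·k₂/k₁)^(2).
= (5.02×0.381/0.374)^(2) = (5.114)^(2) = 26.2 kmol/m³.

26.2 kmol/m³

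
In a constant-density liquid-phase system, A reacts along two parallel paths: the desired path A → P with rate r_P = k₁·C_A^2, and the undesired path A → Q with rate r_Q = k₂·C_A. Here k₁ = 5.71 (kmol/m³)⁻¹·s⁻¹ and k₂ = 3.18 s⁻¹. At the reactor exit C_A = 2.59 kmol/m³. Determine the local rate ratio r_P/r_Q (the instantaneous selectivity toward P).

S_{P/Q} = r_P/r_Q = (k₁·C_A^2)/(k₂·C_A) = (k₁/k₂)·C_A.
= (5.71×2.590^2) / (3.18×2.590) = 38.30/8.236 = 4.65.
Since the desired path is higher order in A, keeping C_A high (PFR or concentrated feed) favours P.

4.65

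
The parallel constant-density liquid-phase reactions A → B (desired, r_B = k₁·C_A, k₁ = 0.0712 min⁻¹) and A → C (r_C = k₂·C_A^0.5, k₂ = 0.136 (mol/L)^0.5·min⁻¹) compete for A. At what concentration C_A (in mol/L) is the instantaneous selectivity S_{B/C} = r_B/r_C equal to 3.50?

S_{B/C} = (k₁/k₂)·C_A^0.5 ⇒ C_A = (S·k₂/k₁)^(2).
= (3.50×0.136/0.0712)^(2) = (6.685)^(2) = 44.7 mol/L.

44.7 mol/L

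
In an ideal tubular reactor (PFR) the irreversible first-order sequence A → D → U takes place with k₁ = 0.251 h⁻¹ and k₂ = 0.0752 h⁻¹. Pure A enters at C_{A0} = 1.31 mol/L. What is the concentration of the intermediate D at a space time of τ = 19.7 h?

0.412 mol/L

For first-order series with pure A initially, C_D(τ) = k₁C_{A0}/(k₂−k₁)·(e^(−k₁τ) − e^(−k₂τ)).
e^(−k₁τ) = e^(−0.251×19.7) = e^(−4.945) = 0.007121; e^(−k₂τ) = e^(−1.481) = 0.2273.
C_D = 0.251×1.31/(0.0752−0.251) × (0.007121−0.2273) = (-1.870)×(-0.2202) = 0.4118 mol/L.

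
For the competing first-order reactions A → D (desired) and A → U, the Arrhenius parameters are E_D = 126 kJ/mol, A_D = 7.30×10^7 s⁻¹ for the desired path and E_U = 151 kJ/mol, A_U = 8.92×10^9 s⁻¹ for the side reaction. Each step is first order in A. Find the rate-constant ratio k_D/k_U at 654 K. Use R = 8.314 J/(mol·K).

0.812

With equal orders, S_{D/U} = k_D/k_U = (A_D/A_U)·exp[(E_U−E_D)/(RT)].
(E_U−E_D)/(RT) = (151−126)×10³/(8.314×654) = 25000/5437 = 4.598.
k_D/k_U = (7.30×10^7/8.92×10^9)·exp(4.598) = 0.008184 × 99.27 = 0.812.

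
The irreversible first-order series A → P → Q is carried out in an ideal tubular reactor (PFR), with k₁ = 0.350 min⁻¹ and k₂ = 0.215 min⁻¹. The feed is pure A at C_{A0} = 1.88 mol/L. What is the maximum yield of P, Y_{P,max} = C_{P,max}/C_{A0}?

At the optimum, C_{P,max}/C_{A0} = (k₁/k₂)^[k₂/(k₂−k₁)].
= (0.350/0.215)^(0.215/(0.215−0.350)) = (1.628)^(-1.593) = 0.4602.

0.460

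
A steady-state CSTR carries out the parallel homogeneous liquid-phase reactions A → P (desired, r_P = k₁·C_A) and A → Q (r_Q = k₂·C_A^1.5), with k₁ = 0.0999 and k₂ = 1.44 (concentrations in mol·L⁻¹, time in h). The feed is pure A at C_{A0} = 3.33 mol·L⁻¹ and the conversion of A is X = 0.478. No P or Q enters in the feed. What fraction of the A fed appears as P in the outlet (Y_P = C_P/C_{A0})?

0.0239

Exit C_A = C_{A0}(1−X) = 3.33×0.522 = 1.738 mol·L⁻¹.
Rates in a CSTR are evaluated at the outlet concentration: r_P = 0.0999×1.738 = 0.1737, r_Q = 1.44×1.738^1.5 = 3.300.
Fraction of consumed A going to P: r_P/(r_P+r_Q) = 0.04999.
C_P = 0.04999·C_{A0}·X = 0.04999×3.33×0.478 = 0.0796 mol·L⁻¹; Y_P = C_P/C_{A0} = 0.0239.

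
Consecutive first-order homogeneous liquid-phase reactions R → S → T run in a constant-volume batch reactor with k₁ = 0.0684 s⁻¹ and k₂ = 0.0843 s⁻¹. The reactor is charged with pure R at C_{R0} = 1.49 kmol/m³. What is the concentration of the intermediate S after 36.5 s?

0.232 kmol/m³

Solving the coupled first-order balances gives C_S(t) = [k₁/(k₂−k₁)]·C_{R0}·(e^(−k₁t) − e^(−k₂t)).
e^(−k₁t) = e^(−0.0684×36.5) = e^(−2.497) = 0.08236; e^(−k₂t) = e^(−3.077) = 0.04610.
C_S = 0.0684×1.49/(0.0843−0.0684) × (0.08236−0.04610) = 6.410×0.03626 = 0.2325 kmol/m³.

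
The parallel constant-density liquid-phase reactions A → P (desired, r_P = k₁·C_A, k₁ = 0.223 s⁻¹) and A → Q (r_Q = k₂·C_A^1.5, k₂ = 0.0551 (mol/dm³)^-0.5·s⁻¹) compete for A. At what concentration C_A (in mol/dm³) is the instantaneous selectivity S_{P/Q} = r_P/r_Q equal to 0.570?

S_{P/Q} = (k₁/k₂)·C_A^-0.5 ⇒ C_A = (S·k₂/k₁)^(-2).
= (0.570×0.0551/0.223)^(-2) = (0.1408)^(-2) = 50.4 mol/dm³.

50.4 mol/dm³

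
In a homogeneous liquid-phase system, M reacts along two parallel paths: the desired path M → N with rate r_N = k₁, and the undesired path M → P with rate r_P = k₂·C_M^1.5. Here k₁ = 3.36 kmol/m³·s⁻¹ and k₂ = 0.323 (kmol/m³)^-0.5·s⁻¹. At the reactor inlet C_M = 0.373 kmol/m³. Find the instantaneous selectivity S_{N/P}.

45.7

S_{N/P} = r_N/r_P = (k₁)/(k₂·C_M^1.5) = (k₁/k₂)·C_M^-1.5.
= (3.36) / (0.323×0.3730^1.5) = 3.360/0.07358 = 45.7.
The undesired path is higher order in M, so low C_M (CSTR or dilute feed) favours N.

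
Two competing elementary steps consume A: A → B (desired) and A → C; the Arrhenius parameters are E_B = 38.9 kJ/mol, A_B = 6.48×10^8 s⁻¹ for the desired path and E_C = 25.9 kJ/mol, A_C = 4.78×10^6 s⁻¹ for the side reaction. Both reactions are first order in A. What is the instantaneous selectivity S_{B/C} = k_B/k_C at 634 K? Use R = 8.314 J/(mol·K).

Since both paths have the same order in A, the concentration cancels and S_{B/C} = k_B/k_C = (A_B/A_C)·exp[(E_C−E_B)/(RT)].
(E_C−E_B)/(RT) = (25.9−38.9)×10³/(8.314×634) = -13000/5271 = -2.466.
k_B/k_C = (6.48×10^8/4.78×10^6)·exp(-2.466) = 135.6 × 0.08490 = 11.5.
Since E_B > E_C, raising the temperature improves selectivity toward B.

11.5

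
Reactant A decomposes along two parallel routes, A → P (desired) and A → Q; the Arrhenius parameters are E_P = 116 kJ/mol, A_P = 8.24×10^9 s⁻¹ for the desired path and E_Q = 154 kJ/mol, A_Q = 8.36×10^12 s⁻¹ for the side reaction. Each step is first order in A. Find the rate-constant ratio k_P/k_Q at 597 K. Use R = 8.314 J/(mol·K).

2.08

Since both paths have the same order in A, the concentration cancels and S_{P/Q} = k_P/k_Q = (A_P/A_Q)·exp[(E_Q−E_P)/(RT)].
(E_Q−E_P)/(RT) = (154−116)×10³/(8.314×597) = 38000/4963 = 7.656.
k_P/k_Q = (8.24×10^9/8.36×10^12)·exp(7.656) = 9.856×10^-4 × 2113 = 2.08.
Since E_P < E_Q, lowering the temperature improves selectivity toward P.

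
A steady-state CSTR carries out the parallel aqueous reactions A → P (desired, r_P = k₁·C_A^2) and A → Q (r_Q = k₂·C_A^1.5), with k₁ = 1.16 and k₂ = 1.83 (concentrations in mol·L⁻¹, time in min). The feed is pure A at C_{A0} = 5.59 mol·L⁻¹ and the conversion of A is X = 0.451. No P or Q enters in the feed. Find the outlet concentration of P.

Exit C_A = C_{A0}(1−X) = 5.59×0.549 = 3.069 mol·L⁻¹.
Rates in a CSTR are evaluated at the outlet concentration: r_P = 1.16×3.069^2 = 10.93, r_Q = 1.83×3.069^1.5 = 9.838.
Fraction of consumed A going to P: r_P/(r_P+r_Q) = 0.5262.
C_P = 0.5262·C_{A0}·X = 0.5262×5.59×0.451 = 1.33 mol·L⁻¹.

1.33 mol·L⁻¹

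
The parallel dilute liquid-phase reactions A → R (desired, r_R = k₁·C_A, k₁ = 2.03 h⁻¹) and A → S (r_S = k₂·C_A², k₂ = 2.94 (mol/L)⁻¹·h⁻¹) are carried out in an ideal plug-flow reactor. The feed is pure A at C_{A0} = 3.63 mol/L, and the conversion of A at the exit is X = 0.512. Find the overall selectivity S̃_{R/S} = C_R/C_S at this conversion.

0.264

C_A = C_{A0}(1−X) = 1.771 mol/L.
Along a PFR/batch, dC_R/dC_A = −r_R/(r_R+r_S) = −k₁/(k₁+k₂·C_A).
Integrating from C_{A0} to C_A: C_R = (2.03/2.94)·ln[(2.03+2.94·3.63)/(2.03+2.94·1.77)] = 0.6905·ln(12.70/7.238) = 0.3883 mol/L.
C_S = (C_{A0}−C_A)−C_R = 1.470 mol/L; S̃_{R/S} = 0.3883/1.470 = 0.264.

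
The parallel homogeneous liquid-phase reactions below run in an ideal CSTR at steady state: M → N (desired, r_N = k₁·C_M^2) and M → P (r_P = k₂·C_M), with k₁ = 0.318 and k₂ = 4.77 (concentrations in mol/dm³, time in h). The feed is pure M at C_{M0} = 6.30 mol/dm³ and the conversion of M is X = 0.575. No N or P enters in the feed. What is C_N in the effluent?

0.549 mol/dm³

Exit C_M = C_{M0}(1−X) = 6.30×0.425 = 2.678 mol/dm³.
A CSTR operates uniformly at the exit composition, giving r_N = 2.280 and r_P = 12.77 (each k·C_M^n at C_M = 2.678).
Fraction of consumed M going to N: r_N/(r_N+r_P) = 0.1515.
C_N = 0.1515·C_{M0}·X = 0.1515×6.30×0.575 = 0.549 mol/dm³.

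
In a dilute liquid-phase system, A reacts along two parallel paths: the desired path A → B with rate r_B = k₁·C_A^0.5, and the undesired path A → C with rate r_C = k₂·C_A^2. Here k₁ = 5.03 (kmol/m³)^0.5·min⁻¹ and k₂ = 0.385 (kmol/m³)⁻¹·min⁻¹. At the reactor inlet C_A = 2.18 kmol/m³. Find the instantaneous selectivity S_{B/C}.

4.06

S_{B/C} = r_B/r_C = (k₁·C_A^0.5)/(k₂·C_A^2) = (k₁/k₂)·C_A^-1.5.
= (5.03×2.180^0.5) / (0.385×2.180^2) = 7.427/1.830 = 4.06.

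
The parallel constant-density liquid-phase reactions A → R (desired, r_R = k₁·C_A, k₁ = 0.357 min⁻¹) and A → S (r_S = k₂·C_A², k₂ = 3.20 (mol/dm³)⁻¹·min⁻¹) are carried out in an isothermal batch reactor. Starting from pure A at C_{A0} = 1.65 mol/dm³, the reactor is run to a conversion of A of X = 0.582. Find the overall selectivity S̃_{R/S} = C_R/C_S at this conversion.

C_A = C_{A0}(1−X) = 0.6897 mol/dm³.
Along a PFR/batch, dC_R/dC_A = −r_R/(r_R+r_S) = −k₁/(k₁+k₂·C_A).
Integrating from C_{A0} to C_A: C_R = (0.357/3.20)·ln[(0.357+3.20·1.65)/(0.357+3.20·0.690)] = 0.1116·ln(5.637/2.564) = 0.08789 mol/dm³.
C_S = (C_{A0}−C_A)−C_R = 0.8724 mol/dm³; S̃_{R/S} = 0.08789/0.8724 = 0.101.

0.101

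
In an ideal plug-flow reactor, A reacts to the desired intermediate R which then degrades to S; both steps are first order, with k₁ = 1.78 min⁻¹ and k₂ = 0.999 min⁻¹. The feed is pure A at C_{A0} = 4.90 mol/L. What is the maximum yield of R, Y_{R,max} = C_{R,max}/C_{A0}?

0.478

Evaluating C_R at τ_opt = ln(k₂/k₁)/(k₂−k₁) gives C_{R,max}/C_{A0} = (k₁/k₂)^[k₂/(k₂−k₁)].
= (1.78/0.999)^(0.999/(0.999−1.78)) = (1.782)^(-1.279) = 0.4777.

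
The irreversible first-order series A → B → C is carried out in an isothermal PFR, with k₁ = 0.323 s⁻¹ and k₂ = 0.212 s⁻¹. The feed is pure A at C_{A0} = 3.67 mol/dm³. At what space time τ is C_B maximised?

3.79 s

The intermediate peaks when r₁ = r₂, i.e. k₁e^(−k₁τ) = k₂e^(−k₂τ), giving τ_opt = ln(k₂/k₁)/(k₂−k₁).
= ln(0.212/0.323)/(0.212−0.323) = ln(0.6563)/-0.1110 = -0.4211/-0.1110 = 3.79 s.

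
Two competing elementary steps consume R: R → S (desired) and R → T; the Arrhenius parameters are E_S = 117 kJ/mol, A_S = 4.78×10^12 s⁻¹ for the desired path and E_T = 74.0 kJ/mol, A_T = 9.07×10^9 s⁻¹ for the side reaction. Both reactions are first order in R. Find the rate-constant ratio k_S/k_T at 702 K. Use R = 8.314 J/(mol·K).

Since both paths have the same order in R, the concentration cancels and S_{S/T} = k_S/k_T = (A_S/A_T)·exp[(E_T−E_S)/(RT)].
(E_T−E_S)/(RT) = (74.0−117)×10³/(8.314×702) = -43000/5836 = -7.368.
k_S/k_T = (4.78×10^12/9.07×10^9)·exp(-7.368) = 527.0 × 6.314×10^-4 = 0.333.
Since E_S > E_T, raising the temperature improves selectivity toward S.

0.333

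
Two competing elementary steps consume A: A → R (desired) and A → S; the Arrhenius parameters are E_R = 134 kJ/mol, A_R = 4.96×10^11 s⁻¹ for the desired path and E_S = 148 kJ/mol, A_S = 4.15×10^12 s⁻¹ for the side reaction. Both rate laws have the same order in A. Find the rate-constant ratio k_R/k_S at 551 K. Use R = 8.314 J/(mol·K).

Since both paths have the same order in A, the concentration cancels and S_{R/S} = k_R/k_S = (A_R/A_S)·exp[(E_S−E_R)/(RT)].
(E_S−E_R)/(RT) = (148−134)×10³/(8.314×551) = 14000/4581 = 3.056.
k_R/k_S = (4.96×10^11/4.15×10^12)·exp(3.056) = 0.1195 × 21.24 = 2.54.
Since E_R < E_S, lowering the temperature improves selectivity toward R.

2.54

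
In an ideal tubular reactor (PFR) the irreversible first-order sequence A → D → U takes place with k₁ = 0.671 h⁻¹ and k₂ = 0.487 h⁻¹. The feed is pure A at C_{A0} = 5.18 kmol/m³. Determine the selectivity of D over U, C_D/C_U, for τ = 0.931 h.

3.66

Solving the coupled first-order balances gives C_D(τ) = [k₁/(k₂−k₁)]·C_{A0}·(e^(−k₁τ) − e^(−k₂τ)).
e^(−k₁τ) = e^(−0.671×0.931) = e^(−0.6247) = 0.5354; e^(−k₂τ) = e^(−0.4534) = 0.6355.
C_D = 0.671×5.18/(0.487−0.671) × (0.5354−0.6355) = (-18.89)×(-0.1000) = 1.890 kmol/m³.
C_A = C_{A0}e^(−k₁τ) = 2.773 kmol/m³, so C_U = C_{A0}−C_A−C_D = 0.5167 kmol/m³; C_D/C_U = 3.66.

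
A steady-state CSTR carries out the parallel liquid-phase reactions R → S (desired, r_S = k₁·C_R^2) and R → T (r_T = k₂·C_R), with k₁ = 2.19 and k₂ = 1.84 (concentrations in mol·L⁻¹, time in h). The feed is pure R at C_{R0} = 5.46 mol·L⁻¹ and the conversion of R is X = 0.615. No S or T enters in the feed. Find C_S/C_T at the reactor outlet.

2.50

Exit C_R = C_{R0}(1−X) = 5.46×0.385 = 2.102 mol·L⁻¹.
A CSTR operates uniformly at the exit composition, giving r_S = 9.677 and r_T = 3.868 (each k·C_R^n at C_R = 2.102).
Overall selectivity = C_S/C_T = r_Sτ/(r_Tτ) = r_S/r_T = 2.50.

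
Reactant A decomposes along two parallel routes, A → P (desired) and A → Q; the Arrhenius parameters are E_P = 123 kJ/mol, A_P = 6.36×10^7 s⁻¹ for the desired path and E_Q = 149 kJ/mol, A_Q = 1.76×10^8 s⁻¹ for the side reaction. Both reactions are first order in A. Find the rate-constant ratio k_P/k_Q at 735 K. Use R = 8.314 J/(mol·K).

With equal orders, S_{P/Q} = k_P/k_Q = (A_P/A_Q)·exp[(E_Q−E_P)/(RT)].
(E_Q−E_P)/(RT) = (149−123)×10³/(8.314×735) = 26000/6111 = 4.255.
k_P/k_Q = (6.36×10^7/1.76×10^8)·exp(4.255) = 0.3614 × 70.44 = 25.5.

25.5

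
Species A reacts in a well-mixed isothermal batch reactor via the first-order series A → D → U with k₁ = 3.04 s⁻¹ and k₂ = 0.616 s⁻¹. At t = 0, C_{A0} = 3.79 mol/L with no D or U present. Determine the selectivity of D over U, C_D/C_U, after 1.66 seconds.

0.805

Solving the coupled first-order balances gives C_D(t) = [k₁/(k₂−k₁)]·C_{A0}·(e^(−k₁t) − e^(−k₂t)).
e^(−k₁t) = e^(−3.04×1.66) = e^(−5.046) = 0.006432; e^(−k₂t) = e^(−1.023) = 0.3597.
C_D = 3.04×3.79/(0.616−3.04) × (0.006432−0.3597) = (-4.753)×(-0.3532) = 1.679 mol/L.
C_A = C_{A0}e^(−k₁t) = 0.02438 mol/L, so C_U = C_{A0}−C_A−C_D = 2.087 mol/L; C_D/C_U = 0.805.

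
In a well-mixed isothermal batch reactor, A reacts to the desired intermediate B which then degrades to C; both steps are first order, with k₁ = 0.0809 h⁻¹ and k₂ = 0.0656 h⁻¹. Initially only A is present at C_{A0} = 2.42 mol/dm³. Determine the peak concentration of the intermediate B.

0.985 mol/dm³

Evaluating C_B at t_opt = ln(k₂/k₁)/(k₂−k₁) gives C_{B,max}/C_{A0} = (k₁/k₂)^[k₂/(k₂−k₁)].
= (0.0809/0.0656)^(0.0656/(0.0656−0.0809)) = (1.233)^(-4.288) = 0.4070.
C_{B,max} = 0.4070×2.42 = 0.985 mol/dm³.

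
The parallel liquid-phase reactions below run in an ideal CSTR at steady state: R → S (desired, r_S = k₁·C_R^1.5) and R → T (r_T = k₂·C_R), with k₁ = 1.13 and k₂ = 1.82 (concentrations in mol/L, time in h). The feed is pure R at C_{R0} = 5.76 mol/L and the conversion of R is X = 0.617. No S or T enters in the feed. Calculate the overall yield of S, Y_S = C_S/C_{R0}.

Exit C_R = C_{R0}(1−X) = 5.76×0.383 = 2.206 mol/L.
A CSTR operates uniformly at the exit composition, giving r_S = 3.703 and r_T = 4.015 (each k·C_R^n at C_R = 2.206).
Fraction of consumed R going to S: r_S/(r_S+r_T) = 0.4798.
C_S = 0.4798·C_{R0}·X = 0.4798×5.76×0.617 = 1.71 mol/L; Y_S = C_S/C_{R0} = 0.296.

0.296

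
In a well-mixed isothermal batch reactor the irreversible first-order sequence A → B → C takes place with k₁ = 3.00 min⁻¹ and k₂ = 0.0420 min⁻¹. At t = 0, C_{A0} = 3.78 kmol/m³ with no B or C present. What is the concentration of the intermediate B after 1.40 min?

Solving the coupled first-order balances gives C_B(t) = [k₁/(k₂−k₁)]·C_{A0}·(e^(−k₁t) − e^(−k₂t)).
e^(−k₁t) = e^(−3.00×1.40) = e^(−4.200) = 0.01500; e^(−k₂t) = e^(−0.05880) = 0.9429.
C_B = 3.00×3.78/(0.0420−3.00) × (0.01500−0.9429) = (-3.834)×(-0.9279) = 3.557 kmol/m³.

3.56 kmol/m³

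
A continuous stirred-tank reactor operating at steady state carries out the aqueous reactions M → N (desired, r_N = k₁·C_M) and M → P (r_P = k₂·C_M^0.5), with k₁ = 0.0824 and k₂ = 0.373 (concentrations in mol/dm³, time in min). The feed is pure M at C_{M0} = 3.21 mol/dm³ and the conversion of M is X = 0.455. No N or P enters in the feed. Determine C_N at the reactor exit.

Exit C_M = C_{M0}(1−X) = 3.21×0.545 = 1.749 mol/dm³.
In a CSTR the entire volume is at exit conditions, so r_N = 0.0824×1.749 = 0.1442 and r_P = 0.373×1.749^0.5 = 0.4934.
Fraction of consumed M going to N: r_N/(r_N+r_P) = 0.2261.
C_N = 0.2261·C_{M0}·X = 0.2261×3.21×0.455 = 0.330 mol/dm³.

0.330 mol/dm³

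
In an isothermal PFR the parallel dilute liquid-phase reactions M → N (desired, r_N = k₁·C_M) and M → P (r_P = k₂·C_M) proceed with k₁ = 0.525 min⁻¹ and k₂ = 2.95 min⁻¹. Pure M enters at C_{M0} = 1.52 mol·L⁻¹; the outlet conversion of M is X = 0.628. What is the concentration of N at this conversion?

0.144 mol·L⁻¹

C_M = C_{M0}(1−X) = 0.5654 mol·L⁻¹.
Both paths are first order in M, so the instantaneous fraction to N is constant: dC_N/d(−C_M) = k₁/(k₁+k₂) = 0.1511.
C_N = 0.1511·(C_{M0}−C_M) = 0.1511×0.9546 = 0.144 mol·L⁻¹.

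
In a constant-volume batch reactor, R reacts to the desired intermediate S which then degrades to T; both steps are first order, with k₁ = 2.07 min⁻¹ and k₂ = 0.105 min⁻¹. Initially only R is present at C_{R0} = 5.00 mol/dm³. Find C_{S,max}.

4.26 mol/dm³

At the optimum, C_{S,max}/C_{R0} = (k₁/k₂)^[k₂/(k₂−k₁)].
= (2.07/0.105)^(0.105/(0.105−2.07)) = (19.71)^(-0.05344) = 0.8527.
C_{S,max} = 0.8527×5.00 = 4.26 mol/dm³.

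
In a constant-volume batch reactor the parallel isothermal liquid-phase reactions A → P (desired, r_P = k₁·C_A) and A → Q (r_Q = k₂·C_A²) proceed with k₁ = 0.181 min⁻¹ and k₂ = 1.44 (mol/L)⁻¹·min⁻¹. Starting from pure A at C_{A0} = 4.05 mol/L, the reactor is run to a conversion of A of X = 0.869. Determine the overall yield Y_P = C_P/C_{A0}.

C_A = C_{A0}(1−X) = 0.5305 mol/L.
Along a PFR/batch, dC_P/dC_A = −r_P/(r_P+r_Q) = −k₁/(k₁+k₂·C_A).
Integrating from C_{A0} to C_A: C_P = (0.181/1.44)·ln[(0.181+1.44·4.05)/(0.181+1.44·0.531)] = 0.1257·ln(6.013/0.9450) = 0.2326 mol/L.
Y_P = C_P/C_{A0} = 0.2326/4.05 = 0.0574.

0.0574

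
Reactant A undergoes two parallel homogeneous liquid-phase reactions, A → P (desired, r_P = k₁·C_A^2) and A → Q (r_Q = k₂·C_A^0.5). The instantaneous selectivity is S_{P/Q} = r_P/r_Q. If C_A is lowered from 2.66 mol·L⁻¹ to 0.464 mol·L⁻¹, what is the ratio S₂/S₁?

0.0729

S_{P/Q} = (k₁/k₂)·C_A^1.5, so S₂/S₁ = (C_{A,2}/C_{A,1})^1.5.
= (0.464/2.66)^1.5 = (0.1744)^1.5 = 0.0729.
Selectivity toward P falls as C_A falls — high-concentration operation is favoured.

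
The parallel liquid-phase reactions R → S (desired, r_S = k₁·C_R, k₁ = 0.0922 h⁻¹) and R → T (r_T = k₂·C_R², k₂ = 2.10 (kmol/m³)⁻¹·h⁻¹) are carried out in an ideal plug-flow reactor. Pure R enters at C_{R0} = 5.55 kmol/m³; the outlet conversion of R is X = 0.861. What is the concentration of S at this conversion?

0.0846 kmol/m³

C_R = C_{R0}(1−X) = 0.7715 kmol/m³.
Along a PFR/batch, dC_S/dC_R = −r_S/(r_S+r_T) = −k₁/(k₁+k₂·C_R).
Integrating from C_{R0} to C_R: C_S = (0.0922/2.10)·ln[(0.0922+2.10·5.55)/(0.0922+2.10·0.771)] = 0.04390·ln(11.75/1.712) = 0.08455 kmol/m³.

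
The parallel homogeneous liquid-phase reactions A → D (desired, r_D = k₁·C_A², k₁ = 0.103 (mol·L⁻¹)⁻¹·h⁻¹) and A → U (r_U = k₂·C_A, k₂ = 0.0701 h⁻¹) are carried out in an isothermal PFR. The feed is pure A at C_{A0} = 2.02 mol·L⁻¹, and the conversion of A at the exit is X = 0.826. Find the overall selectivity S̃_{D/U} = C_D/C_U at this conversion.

1.55

C_A = C_{A0}(1−X) = 0.3515 mol·L⁻¹.
Along a PFR/batch, dC_U/dC_A = −r_U/(r_D+r_U) = −k₂/(k₂+k₁·C_A).
Integrating from C_{A0} to C_A: C_U = (0.0701/0.103)·ln[(0.0701+0.103·2.02)/(0.0701+0.103·0.351)] = 0.6806·ln(0.2782/0.1063) = 0.6547 mol·L⁻¹.
Then C_D = (C_{A0}−C_A) − C_U = 1.669 − 0.6547 = 1.014 mol·L⁻¹.
S̃_{D/U} = C_D/C_U = 1.014/0.6547 = 1.55.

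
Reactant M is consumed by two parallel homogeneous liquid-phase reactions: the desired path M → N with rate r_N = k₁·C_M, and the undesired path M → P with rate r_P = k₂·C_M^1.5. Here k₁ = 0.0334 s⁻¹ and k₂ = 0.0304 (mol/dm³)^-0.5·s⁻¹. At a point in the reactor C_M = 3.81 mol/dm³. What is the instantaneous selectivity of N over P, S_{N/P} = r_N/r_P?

0.563

S_{N/P} = r_N/r_P = (k₁·C_M)/(k₂·C_M^1.5) = (k₁/k₂)·C_M^-0.5.
= (0.0334×3.810) / (0.0304×3.810^1.5) = 0.1273/0.2261 = 0.563.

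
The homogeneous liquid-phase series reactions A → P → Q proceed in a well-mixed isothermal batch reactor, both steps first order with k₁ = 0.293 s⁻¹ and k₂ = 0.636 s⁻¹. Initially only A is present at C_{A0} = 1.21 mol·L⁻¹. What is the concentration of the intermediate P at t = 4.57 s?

0.214 mol·L⁻¹

For first-order series with pure A initially, C_P(t) = k₁C_{A0}/(k₂−k₁)·(e^(−k₁t) − e^(−k₂t)).
e^(−k₁t) = e^(−0.293×4.57) = e^(−1.339) = 0.2621; e^(−k₂t) = e^(−2.907) = 0.05467.
C_P = 0.293×1.21/(0.636−0.293) × (0.2621−0.05467) = 1.034×0.2074 = 0.2144 mol·L⁻¹.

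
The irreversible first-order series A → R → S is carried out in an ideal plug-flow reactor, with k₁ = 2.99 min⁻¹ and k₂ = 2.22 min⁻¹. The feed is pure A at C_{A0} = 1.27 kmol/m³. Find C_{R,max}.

At the optimum, C_{R,max}/C_{A0} = (k₁/k₂)^[k₂/(k₂−k₁)].
= (2.99/2.22)^(2.22/(2.22−2.99)) = (1.347)^(-2.883) = 0.4238.
C_{R,max} = 0.4238×1.27 = 0.538 kmol/m³.

0.538 kmol/m³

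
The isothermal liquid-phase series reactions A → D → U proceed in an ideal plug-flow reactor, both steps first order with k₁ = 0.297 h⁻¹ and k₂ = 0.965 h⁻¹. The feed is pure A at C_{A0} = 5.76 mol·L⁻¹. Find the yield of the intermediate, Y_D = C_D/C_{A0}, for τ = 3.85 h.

The intermediate concentration in a first-order A→B→C sequence is C_D = k₁C_{A0}(e^(−k₁τ) − e^(−k₂τ))/(k₂−k₁).
e^(−k₁τ) = e^(−0.297×3.85) = e^(−1.143) = 0.3187; e^(−k₂τ) = e^(−3.715) = 0.02435.
C_D = 0.297×5.76/(0.965−0.297) × (0.3187−0.02435) = 2.561×0.2944 = 0.7539 mol·L⁻¹.
Y_D = C_D/C_{A0} = 0.7539/5.76 = 0.131.

0.131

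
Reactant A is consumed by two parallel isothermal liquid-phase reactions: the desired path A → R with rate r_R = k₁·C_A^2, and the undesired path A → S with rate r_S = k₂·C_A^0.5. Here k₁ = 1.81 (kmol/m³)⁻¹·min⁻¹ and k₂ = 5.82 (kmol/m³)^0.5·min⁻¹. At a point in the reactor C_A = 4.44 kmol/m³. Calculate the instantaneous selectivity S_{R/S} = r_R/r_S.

S_{R/S} = r_R/r_S = (k₁·C_A^2)/(k₂·C_A^0.5) = (k₁/k₂)·C_A^1.5.
= (1.81×4.440^2) / (5.82×4.440^0.5) = 35.68/12.26 = 2.91.

2.91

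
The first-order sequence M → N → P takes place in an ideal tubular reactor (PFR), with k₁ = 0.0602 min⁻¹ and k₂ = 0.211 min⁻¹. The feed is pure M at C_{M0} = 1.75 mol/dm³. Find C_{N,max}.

For a first-order series the maximum intermediate yield is C_{N,max}/C_{M0} = (k₁/k₂)^[k₂/(k₂−k₁)].
= (0.0602/0.211)^(0.211/(0.211−0.0602)) = (0.2853)^(1.399) = 0.1729.
C_{N,max} = 0.1729×1.75 = 0.303 mol/dm³.

0.303 mol/dm³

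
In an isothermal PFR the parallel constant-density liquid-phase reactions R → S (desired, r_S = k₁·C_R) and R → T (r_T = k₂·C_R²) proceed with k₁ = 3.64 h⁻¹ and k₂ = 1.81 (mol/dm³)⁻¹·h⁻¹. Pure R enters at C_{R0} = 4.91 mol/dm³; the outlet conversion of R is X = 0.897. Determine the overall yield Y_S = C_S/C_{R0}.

0.414

C_R = C_{R0}(1−X) = 0.5057 mol/dm³.
Along a PFR/batch, dC_S/dC_R = −r_S/(r_S+r_T) = −k₁/(k₁+k₂·C_R).
Integrating from C_{R0} to C_R: C_S = (3.64/1.81)·ln[(3.64+1.81·4.91)/(3.64+1.81·0.506)] = 2.011·ln(12.53/4.555) = 2.034 mol/dm³.
Y_S = C_S/C_{R0} = 2.034/4.91 = 0.414.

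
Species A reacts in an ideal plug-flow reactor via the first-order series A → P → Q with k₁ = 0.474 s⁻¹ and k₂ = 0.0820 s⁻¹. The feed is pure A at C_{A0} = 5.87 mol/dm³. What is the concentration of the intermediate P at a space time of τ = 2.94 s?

The intermediate concentration in a first-order A→B→C sequence is C_P = k₁C_{A0}(e^(−k₁τ) − e^(−k₂τ))/(k₂−k₁).
e^(−k₁τ) = e^(−0.474×2.94) = e^(−1.394) = 0.2482; e^(−k₂τ) = e^(−0.2411) = 0.7858.
C_P = 0.474×5.87/(0.0820−0.474) × (0.2482−0.7858) = (-7.098)×(-0.5376) = 3.816 mol/dm³.

3.82 mol/dm³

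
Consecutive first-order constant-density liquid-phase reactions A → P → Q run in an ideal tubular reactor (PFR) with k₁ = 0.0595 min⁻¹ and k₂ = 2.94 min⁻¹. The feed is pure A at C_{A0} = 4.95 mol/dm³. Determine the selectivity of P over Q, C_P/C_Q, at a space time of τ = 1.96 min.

Solving the coupled first-order balances gives C_P(τ) = [k₁/(k₂−k₁)]·C_{A0}·(e^(−k₁τ) − e^(−k₂τ)).
e^(−k₁τ) = e^(−0.0595×1.96) = e^(−0.1166) = 0.8899; e^(−k₂τ) = e^(−5.762) = 0.003144.
C_P = 0.0595×4.95/(2.94−0.0595) × (0.8899−0.003144) = 0.1022×0.8868 = 0.09067 mol/dm³.
C_A = C_{A0}e^(−k₁τ) = 4.405 mol/dm³, so C_Q = C_{A0}−C_A−C_P = 0.4542 mol/dm³; C_P/C_Q = 0.200.

0.200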